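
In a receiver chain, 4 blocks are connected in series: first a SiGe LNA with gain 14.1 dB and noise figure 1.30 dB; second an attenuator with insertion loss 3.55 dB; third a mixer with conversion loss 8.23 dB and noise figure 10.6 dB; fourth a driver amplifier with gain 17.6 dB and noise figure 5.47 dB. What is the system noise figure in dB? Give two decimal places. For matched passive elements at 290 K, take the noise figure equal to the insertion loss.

Convert to linear (a loss of L dB is a gain of −L dB): F_i = 10^(NF_i/10), G_i = 10^(G_i,dB/10)
  Stage 1: F_1 = 10^(1.30/10) = 1.349, G_1 = 10^(14.1/10) = 25.70
  Stage 2: F_2 = 10^(3.55/10) = 2.265, G_2 = 10^(−3.55/10) = 0.4416
  Stage 3: F_3 = 10^(10.6/10) = 11.48, G_3 = 10^(−8.23/10) = 0.1503
  Stage 4: F_4 = 10^(5.47/10) = 3.524, G_4 = 10^(17.6/10) = 57.54
Friis cascade:
  F = 1.349 + (2.265 − 1)/25.70 + (11.48 − 1)/11.35 + (3.524 − 1)/1.706 = 3.801
NF = 10 log₁₀(3.801) = 5.80 dB

5.80 dB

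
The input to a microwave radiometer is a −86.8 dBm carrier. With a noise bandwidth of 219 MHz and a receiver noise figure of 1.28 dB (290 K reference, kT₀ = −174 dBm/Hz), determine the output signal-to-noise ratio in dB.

Noise floor: N = −174 + 10 log₁₀(B) + NF
10 log₁₀(2.19×10⁸) = 83.4 dB
N = −174 + 83.4 + 1.28 = −89.32 dBm
SNR = P_sig − N = −86.8 − (−89.32) = 2.52 dB → 2.5 dB

2.5 dB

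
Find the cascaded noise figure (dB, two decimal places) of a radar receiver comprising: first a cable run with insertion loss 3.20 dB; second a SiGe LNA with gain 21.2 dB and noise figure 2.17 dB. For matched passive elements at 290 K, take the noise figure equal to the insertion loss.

5.37 dB

Convert to linear (a loss of L dB is a gain of −L dB): F_i = 10^(NF_i/10), G_i = 10^(G_i,dB/10)
  Stage 1: F_1 = 10^(3.20/10) = 2.089, G_1 = 10^(−3.20/10) = 0.4786
  Stage 2: F_2 = 10^(2.17/10) = 1.648, G_2 = 10^(21.2/10) = 131.8
Friis cascade:
  F = 2.089 + (1.648 − 1)/0.4786 = 3.443
NF = 10 log₁₀(3.443) = 5.37 dB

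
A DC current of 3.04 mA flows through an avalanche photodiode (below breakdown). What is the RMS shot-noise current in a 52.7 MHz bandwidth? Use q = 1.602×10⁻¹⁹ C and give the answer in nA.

227 nA

I_n = √(2qI·B)
2qI·B = 2 × 1.602×10⁻¹⁹ × 3.04×10⁻³ × 5.27×10⁷ = 5.13×10⁻¹⁴ A²
I_n = √(5.13×10⁻¹⁴) = 2.27×10⁻⁷ A = 227 nA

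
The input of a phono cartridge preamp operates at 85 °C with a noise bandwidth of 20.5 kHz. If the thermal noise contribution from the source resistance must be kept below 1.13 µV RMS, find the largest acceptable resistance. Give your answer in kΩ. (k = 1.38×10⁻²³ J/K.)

T = 85 °C + 273.15 = 358.15 K
Johnson–Nyquist: V_n = √(4kTRB) ⇒ R = V_n² / (4kTB)
4kTB = 4 × 1.38×10⁻²³ × 358.15 × 2.05×10⁴ = 4.05×10⁻¹⁶
R = (1.13×10⁻⁶)² / 4.05×10⁻¹⁶ = 3.15×10³ Ω = 3.15 kΩ

3.15 kΩ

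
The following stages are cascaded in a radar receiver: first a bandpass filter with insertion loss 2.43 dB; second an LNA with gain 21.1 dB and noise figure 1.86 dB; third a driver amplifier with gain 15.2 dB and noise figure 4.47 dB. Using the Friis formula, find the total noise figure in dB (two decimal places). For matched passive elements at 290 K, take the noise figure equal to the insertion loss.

Convert to linear (a loss of L dB is a gain of −L dB): F_i = 10^(NF_i/10), G_i = 10^(G_i,dB/10)
  Stage 1: F_1 = 10^(2.43/10) = 1.750, G_1 = 10^(−2.43/10) = 0.5715
  Stage 2: F_2 = 10^(1.86/10) = 1.535, G_2 = 10^(21.1/10) = 128.8
  Stage 3: F_3 = 10^(4.47/10) = 2.799, G_3 = 10^(15.2/10) = 33.11
Friis cascade:
  F = 1.750 + (1.535 − 1)/0.5715 + (2.799 − 1)/73.62 = 2.710
NF = 10 log₁₀(2.710) = 4.33 dB

4.33 dB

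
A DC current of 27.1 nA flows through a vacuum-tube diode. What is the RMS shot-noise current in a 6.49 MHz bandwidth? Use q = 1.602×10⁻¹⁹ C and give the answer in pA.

237 pA

I_n = √(2qI·B)
2qI·B = 2 × 1.602×10⁻¹⁹ × 2.71×10⁻⁸ × 6.49×10⁶ = 5.64×10⁻²⁰ A²
I_n = √(5.64×10⁻²⁰) = 2.37×10⁻¹⁰ A = 237 pA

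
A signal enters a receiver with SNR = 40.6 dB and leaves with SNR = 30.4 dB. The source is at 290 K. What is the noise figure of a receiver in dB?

10.2 dB

NF (dB) = SNR_in(dB) − SNR_out(dB) when the source is at T₀
NF = 40.6 − 30.4 = 10.2 dB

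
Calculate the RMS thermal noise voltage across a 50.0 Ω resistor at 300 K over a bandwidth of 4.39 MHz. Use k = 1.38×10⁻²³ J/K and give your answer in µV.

1.91 µV

V_n = √(4kTRB)
4kTRB = 4 × 1.38×10⁻²³ × 300 × 5.00×10¹ × 4.39×10⁶ = 3.63×10⁻¹² V²
V_n = √(3.63×10⁻¹²) = 1.91×10⁻⁶ V = 1.91 µV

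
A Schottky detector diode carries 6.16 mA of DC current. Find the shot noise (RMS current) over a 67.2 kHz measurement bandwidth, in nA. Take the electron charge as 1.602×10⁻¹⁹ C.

11.5 nA

I_n = √(2qI·B)
2qI·B = 2 × 1.602×10⁻¹⁹ × 6.16×10⁻³ × 6.72×10⁴ = 1.33×10⁻¹⁶ A²
I_n = √(1.33×10⁻¹⁶) = 1.15×10⁻⁸ A = 11.5 nA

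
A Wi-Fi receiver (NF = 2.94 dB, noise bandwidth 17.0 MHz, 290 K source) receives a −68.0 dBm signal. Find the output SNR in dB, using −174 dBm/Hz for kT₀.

Noise floor: N = −174 + 10 log₁₀(B) + NF
10 log₁₀(1.70×10⁷) = 72.3 dB
N = −174 + 72.3 + 2.94 = −98.76 dBm
SNR = P_sig − N = −68.0 − (−98.76) = 30.76 dB → 30.8 dB

30.8 dB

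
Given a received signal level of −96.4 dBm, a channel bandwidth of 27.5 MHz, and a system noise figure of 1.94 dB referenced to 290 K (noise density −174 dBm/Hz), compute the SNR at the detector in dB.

1.3 dB

Noise floor: N = −174 + 10 log₁₀(B) + NF
10 log₁₀(2.75×10⁷) = 74.39 dB
N = −174 + 74.39 + 1.94 = −97.67 dBm
SNR = P_sig − N = −96.4 − (−97.67) = 1.27 dB → 1.3 dB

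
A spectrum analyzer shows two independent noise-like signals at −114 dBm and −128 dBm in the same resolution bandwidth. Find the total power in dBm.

−113.8 dBm

Convert to linear, add, convert back:
P₁ = 3.98×10⁻¹⁵ W, P₂ = 1.58×10⁻¹⁶ W
P_tot = 4.14×10⁻¹⁵ W → 10 log₁₀(P_tot / 10⁻³) = −113.8 dBm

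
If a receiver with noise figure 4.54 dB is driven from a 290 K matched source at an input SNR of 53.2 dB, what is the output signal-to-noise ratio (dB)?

48.66 dB

By definition F = SNR_in/SNR_out, so in dB: SNR_out = SNR_in − NF
SNR_out = 53.2 − 4.54 = 48.66 dB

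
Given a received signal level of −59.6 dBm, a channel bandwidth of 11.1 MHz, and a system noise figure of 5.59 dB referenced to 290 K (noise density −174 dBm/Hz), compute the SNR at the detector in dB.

Noise floor: N = −174 + 10 log₁₀(B) + NF
10 log₁₀(1.11×10⁷) = 70.45 dB
N = −174 + 70.45 + 5.59 = −97.96 dBm
SNR = P_sig − N = −59.6 − (−97.96) = 38.36 dB → 38.4 dB

38.4 dB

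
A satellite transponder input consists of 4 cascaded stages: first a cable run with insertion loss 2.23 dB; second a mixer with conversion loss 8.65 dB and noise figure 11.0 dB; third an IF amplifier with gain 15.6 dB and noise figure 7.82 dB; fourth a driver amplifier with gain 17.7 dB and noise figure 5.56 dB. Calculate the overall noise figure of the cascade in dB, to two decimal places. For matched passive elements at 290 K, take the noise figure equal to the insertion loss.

19.23 dB

Convert to linear (a loss of L dB is a gain of −L dB): F_i = 10^(NF_i/10), G_i = 10^(G_i,dB/10)
  Stage 1: F_1 = 10^(2.23/10) = 1.671, G_1 = 10^(−2.23/10) = 0.5984
  Stage 2: F_2 = 10^(11.0/10) = 12.59, G_2 = 10^(−8.65/10) = 0.1365
  Stage 3: F_3 = 10^(7.82/10) = 6.053, G_3 = 10^(15.6/10) = 36.31
  Stage 4: F_4 = 10^(5.56/10) = 3.597, G_4 = 10^(17.7/10) = 58.88
Friis cascade:
  F = 1.671 + (12.59 − 1)/0.5984 + (6.053 − 1)/0.08166 + (3.597 − 1)/2.965 = 83.80
NF = 10 log₁₀(83.80) = 19.23 dB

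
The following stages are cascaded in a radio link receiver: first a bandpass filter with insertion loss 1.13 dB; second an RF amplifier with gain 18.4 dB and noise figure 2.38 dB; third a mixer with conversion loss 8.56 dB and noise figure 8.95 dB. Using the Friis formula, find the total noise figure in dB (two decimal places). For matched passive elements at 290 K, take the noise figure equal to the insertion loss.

3.75 dB

Convert to linear (a loss of L dB is a gain of −L dB): F_i = 10^(NF_i/10), G_i = 10^(G_i,dB/10)
  Stage 1: F_1 = 10^(1.13/10) = 1.297, G_1 = 10^(−1.13/10) = 0.7709
  Stage 2: F_2 = 10^(2.38/10) = 1.730, G_2 = 10^(18.4/10) = 69.18
  Stage 3: F_3 = 10^(8.95/10) = 7.852, G_3 = 10^(−8.56/10) = 0.1393
Friis cascade:
  F = 1.297 + (1.730 − 1)/0.7709 + (7.852 − 1)/53.33 = 2.372
NF = 10 log₁₀(2.372) = 3.75 dB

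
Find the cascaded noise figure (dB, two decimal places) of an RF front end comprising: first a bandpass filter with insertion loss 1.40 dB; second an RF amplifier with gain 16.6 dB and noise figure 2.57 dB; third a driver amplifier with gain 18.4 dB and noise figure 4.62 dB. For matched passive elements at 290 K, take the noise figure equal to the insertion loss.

Convert to linear (a loss of L dB is a gain of −L dB): F_i = 10^(NF_i/10), G_i = 10^(G_i,dB/10)
  Stage 1: F_1 = 10^(1.40/10) = 1.380, G_1 = 10^(−1.40/10) = 0.7244
  Stage 2: F_2 = 10^(2.57/10) = 1.807, G_2 = 10^(16.6/10) = 45.71
  Stage 3: F_3 = 10^(4.62/10) = 2.897, G_3 = 10^(18.4/10) = 69.18
Friis cascade:
  F = 1.380 + (1.807 − 1)/0.7244 + (2.897 − 1)/33.11 = 2.552
NF = 10 log₁₀(2.552) = 4.07 dB

4.07 dB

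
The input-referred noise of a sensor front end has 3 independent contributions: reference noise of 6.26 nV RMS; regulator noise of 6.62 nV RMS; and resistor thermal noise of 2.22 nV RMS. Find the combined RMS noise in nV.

9.38 nV

Uncorrelated sources add in power (mean-square): V_tot = √(ΣV_i²)
V_tot = √[(6.26×10⁻⁹)² + (6.62×10⁻⁹)² + (2.22×10⁻⁹)²] = 9.38×10⁻⁹ V = 9.38 nV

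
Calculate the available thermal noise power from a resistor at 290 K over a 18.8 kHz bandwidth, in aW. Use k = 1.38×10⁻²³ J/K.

P_n = kTB = 1.38×10⁻²³ × 290 × 1.88×10⁴ = 7.52×10⁻¹⁷ W = 75.2 aW

75.2 aW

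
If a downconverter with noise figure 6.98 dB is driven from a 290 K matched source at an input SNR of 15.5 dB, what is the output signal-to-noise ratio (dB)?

8.52 dB

By definition F = SNR_in/SNR_out, so in dB: SNR_out = SNR_in − NF
SNR_out = 15.5 − 6.98 = 8.52 dB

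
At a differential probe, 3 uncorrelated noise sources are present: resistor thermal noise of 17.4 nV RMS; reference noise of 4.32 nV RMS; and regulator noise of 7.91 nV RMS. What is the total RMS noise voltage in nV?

Uncorrelated sources add in power (mean-square): V_tot = √(ΣV_i²)
V_tot = √[(1.74×10⁻⁸)² + (4.32×10⁻⁹)² + (7.91×10⁻⁹)²] = 1.96×10⁻⁸ V = 19.6 nV

19.6 nV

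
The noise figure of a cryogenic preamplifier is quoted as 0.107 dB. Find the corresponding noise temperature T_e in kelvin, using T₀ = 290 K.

F = 10^(0.107/10) = 1.02494
T_e = (F − 1)·T₀ = (1.02494 − 1) × 290 = 7.23 K

7.23 K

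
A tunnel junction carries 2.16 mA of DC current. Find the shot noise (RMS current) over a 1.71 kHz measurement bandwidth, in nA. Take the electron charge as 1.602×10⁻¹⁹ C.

1.09 nA

I_n = √(2qI·B)
2qI·B = 2 × 1.602×10⁻¹⁹ × 2.16×10⁻³ × 1.71×10³ = 1.18×10⁻¹⁸ A²
I_n = √(1.18×10⁻¹⁸) = 1.09×10⁻⁹ A = 1.09 nA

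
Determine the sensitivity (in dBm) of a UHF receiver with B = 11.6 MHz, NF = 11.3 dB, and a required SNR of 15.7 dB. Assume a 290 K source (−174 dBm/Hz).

Sensitivity = −174 + 10 log₁₀(B) + NF + SNR_min
= −174 + 70.64 + 11.3 + 15.7
= −76.36 dBm → −76.4 dBm

−76.4 dBm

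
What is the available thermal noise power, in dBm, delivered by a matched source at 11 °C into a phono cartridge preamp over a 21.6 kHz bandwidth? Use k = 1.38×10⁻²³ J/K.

T = 11 °C + 273.15 = 284.15 K
P_n = kTB = 1.38×10⁻²³ × 284.15 × 2.16×10⁴ = 8.47×10⁻¹⁷ W
In dBm: 10 log₁₀(8.47×10⁻¹⁷ / 10⁻³) = −130.7 dBm

−130.7 dBm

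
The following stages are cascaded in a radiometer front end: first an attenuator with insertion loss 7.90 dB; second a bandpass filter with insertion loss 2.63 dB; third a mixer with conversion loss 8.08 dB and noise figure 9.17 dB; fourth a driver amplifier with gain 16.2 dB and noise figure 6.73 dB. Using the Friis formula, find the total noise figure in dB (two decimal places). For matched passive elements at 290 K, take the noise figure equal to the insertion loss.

Convert to linear (a loss of L dB is a gain of −L dB): F_i = 10^(NF_i/10), G_i = 10^(G_i,dB/10)
  Stage 1: F_1 = 10^(7.90/10) = 6.166, G_1 = 10^(−7.90/10) = 0.1622
  Stage 2: F_2 = 10^(2.63/10) = 1.832, G_2 = 10^(−2.63/10) = 0.5458
  Stage 3: F_3 = 10^(9.17/10) = 8.260, G_3 = 10^(−8.08/10) = 0.1556
  Stage 4: F_4 = 10^(6.73/10) = 4.710, G_4 = 10^(16.2/10) = 41.69
Friis cascade:
  F = 6.166 + (1.832 − 1)/0.1622 + (8.260 − 1)/0.08851 + (4.710 − 1)/0.01377 = 362.7
NF = 10 log₁₀(362.7) = 25.60 dB

25.60 dB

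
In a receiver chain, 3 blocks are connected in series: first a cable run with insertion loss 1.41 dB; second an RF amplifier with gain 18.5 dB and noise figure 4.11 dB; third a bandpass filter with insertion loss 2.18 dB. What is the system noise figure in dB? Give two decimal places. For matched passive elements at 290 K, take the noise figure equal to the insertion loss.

5.54 dB

Convert to linear (a loss of L dB is a gain of −L dB): F_i = 10^(NF_i/10), G_i = 10^(G_i,dB/10)
  Stage 1: F_1 = 10^(1.41/10) = 1.384, G_1 = 10^(−1.41/10) = 0.7228
  Stage 2: F_2 = 10^(4.11/10) = 2.576, G_2 = 10^(18.5/10) = 70.79
  Stage 3: F_3 = 10^(2.18/10) = 1.652, G_3 = 10^(−2.18/10) = 0.6053
Friis cascade:
  F = 1.384 + (2.576 − 1)/0.7228 + (1.652 − 1)/51.17 = 3.577
NF = 10 log₁₀(3.577) = 5.54 dB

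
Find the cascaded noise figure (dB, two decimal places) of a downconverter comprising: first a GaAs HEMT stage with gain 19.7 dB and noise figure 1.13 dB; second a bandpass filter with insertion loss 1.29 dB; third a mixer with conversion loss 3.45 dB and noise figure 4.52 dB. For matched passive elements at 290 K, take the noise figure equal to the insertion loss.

Convert to linear (a loss of L dB is a gain of −L dB): F_i = 10^(NF_i/10), G_i = 10^(G_i,dB/10)
  Stage 1: F_1 = 10^(1.13/10) = 1.297, G_1 = 10^(19.7/10) = 93.33
  Stage 2: F_2 = 10^(1.29/10) = 1.346, G_2 = 10^(−1.29/10) = 0.7430
  Stage 3: F_3 = 10^(4.52/10) = 2.831, G_3 = 10^(−3.45/10) = 0.4519
Friis cascade:
  F = 1.297 + (1.346 − 1)/93.33 + (2.831 − 1)/69.34 = 1.327
NF = 10 log₁₀(1.327) = 1.23 dB

1.23 dB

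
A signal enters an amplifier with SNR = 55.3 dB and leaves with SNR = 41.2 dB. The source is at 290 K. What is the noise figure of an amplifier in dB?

NF (dB) = SNR_in(dB) − SNR_out(dB) when the source is at T₀
NF = 55.3 − 41.2 = 14.1 dB

14.1 dB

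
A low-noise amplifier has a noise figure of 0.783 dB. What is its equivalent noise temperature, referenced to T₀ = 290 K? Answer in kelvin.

F = 10^(0.783/10) = 1.19757
T_e = (F − 1)·T₀ = (1.19757 − 1) × 290 = 57.3 K

57.3 K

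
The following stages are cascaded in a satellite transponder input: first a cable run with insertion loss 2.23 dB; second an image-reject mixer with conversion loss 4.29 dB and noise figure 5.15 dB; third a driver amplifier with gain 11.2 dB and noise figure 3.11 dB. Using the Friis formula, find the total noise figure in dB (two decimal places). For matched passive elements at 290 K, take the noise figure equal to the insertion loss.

10.07 dB

Convert to linear (a loss of L dB is a gain of −L dB): F_i = 10^(NF_i/10), G_i = 10^(G_i,dB/10)
  Stage 1: F_1 = 10^(2.23/10) = 1.671, G_1 = 10^(−2.23/10) = 0.5984
  Stage 2: F_2 = 10^(5.15/10) = 3.273, G_2 = 10^(−4.29/10) = 0.3724
  Stage 3: F_3 = 10^(3.11/10) = 2.046, G_3 = 10^(11.2/10) = 13.18
Friis cascade:
  F = 1.671 + (3.273 − 1)/0.5984 + (2.046 − 1)/0.2228 = 10.17
NF = 10 log₁₀(10.17) = 10.07 dB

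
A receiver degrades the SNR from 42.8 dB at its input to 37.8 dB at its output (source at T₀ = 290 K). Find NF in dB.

5.0 dB

NF (dB) = SNR_in(dB) − SNR_out(dB) when the source is at T₀
NF = 42.8 − 37.8 = 5.0 dB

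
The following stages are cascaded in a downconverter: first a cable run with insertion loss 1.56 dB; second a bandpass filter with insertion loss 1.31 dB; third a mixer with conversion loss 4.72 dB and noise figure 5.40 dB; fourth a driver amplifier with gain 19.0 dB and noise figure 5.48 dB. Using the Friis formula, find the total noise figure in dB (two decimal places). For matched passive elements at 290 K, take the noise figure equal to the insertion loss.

13.27 dB

Convert to linear (a loss of L dB is a gain of −L dB): F_i = 10^(NF_i/10), G_i = 10^(G_i,dB/10)
  Stage 1: F_1 = 10^(1.56/10) = 1.432, G_1 = 10^(−1.56/10) = 0.6982
  Stage 2: F_2 = 10^(1.31/10) = 1.352, G_2 = 10^(−1.31/10) = 0.7396
  Stage 3: F_3 = 10^(5.40/10) = 3.467, G_3 = 10^(−4.72/10) = 0.3373
  Stage 4: F_4 = 10^(5.48/10) = 3.532, G_4 = 10^(19.0/10) = 79.43
Friis cascade:
  F = 1.432 + (1.352 − 1)/0.6982 + (3.467 − 1)/0.5164 + (3.532 − 1)/0.1742 = 21.25
NF = 10 log₁₀(21.25) = 13.27 dB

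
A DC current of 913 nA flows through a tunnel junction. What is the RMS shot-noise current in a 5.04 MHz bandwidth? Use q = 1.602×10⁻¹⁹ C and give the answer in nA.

I_n = √(2qI·B)
2qI·B = 2 × 1.602×10⁻¹⁹ × 9.13×10⁻⁷ × 5.04×10⁶ = 1.47×10⁻¹⁸ A²
I_n = √(1.47×10⁻¹⁸) = 1.21×10⁻⁹ A = 1.21 nA

1.21 nA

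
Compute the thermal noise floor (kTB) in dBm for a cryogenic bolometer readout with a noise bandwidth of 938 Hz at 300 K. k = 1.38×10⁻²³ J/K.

P_n = kTB = 1.38×10⁻²³ × 300 × 9.38×10² = 3.88×10⁻¹⁸ W
In dBm: 10 log₁₀(3.88×10⁻¹⁸ / 10⁻³) = −144.1 dBm

−144.1 dBm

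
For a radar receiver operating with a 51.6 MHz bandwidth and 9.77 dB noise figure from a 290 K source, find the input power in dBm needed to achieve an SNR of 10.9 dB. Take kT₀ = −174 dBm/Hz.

Sensitivity = −174 + 10 log₁₀(B) + NF + SNR_min
= −174 + 77.13 + 9.77 + 10.9
= −76.20 dBm → −76.2 dBm

−76.2 dBm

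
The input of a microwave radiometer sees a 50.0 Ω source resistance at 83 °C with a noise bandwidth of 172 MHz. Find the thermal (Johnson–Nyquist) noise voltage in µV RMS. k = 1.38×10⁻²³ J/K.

T = 83 °C + 273.15 = 356.15 K
V_n = √(4kTRB)
4kTRB = 4 × 1.38×10⁻²³ × 356.15 × 5.00×10¹ × 1.72×10⁸ = 1.69×10⁻¹⁰ V²
V_n = √(1.69×10⁻¹⁰) = 1.30×10⁻⁵ V = 13.0 µV

13.0 µV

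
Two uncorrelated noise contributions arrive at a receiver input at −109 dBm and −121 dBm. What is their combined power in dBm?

−108.7 dBm

Convert to linear, add, convert back:
P₁ = 1.26×10⁻¹⁴ W, P₂ = 7.94×10⁻¹⁶ W
P_tot = 1.34×10⁻¹⁴ W → 10 log₁₀(P_tot / 10⁻³) = −108.7 dBm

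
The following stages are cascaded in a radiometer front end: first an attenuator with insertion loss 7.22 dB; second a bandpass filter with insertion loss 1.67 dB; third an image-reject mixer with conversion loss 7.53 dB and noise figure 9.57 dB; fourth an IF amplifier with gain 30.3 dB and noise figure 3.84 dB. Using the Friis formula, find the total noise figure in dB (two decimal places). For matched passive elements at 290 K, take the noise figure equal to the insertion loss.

Convert to linear (a loss of L dB is a gain of −L dB): F_i = 10^(NF_i/10), G_i = 10^(G_i,dB/10)
  Stage 1: F_1 = 10^(7.22/10) = 5.272, G_1 = 10^(−7.22/10) = 0.1897
  Stage 2: F_2 = 10^(1.67/10) = 1.469, G_2 = 10^(−1.67/10) = 0.6808
  Stage 3: F_3 = 10^(9.57/10) = 9.057, G_3 = 10^(−7.53/10) = 0.1766
  Stage 4: F_4 = 10^(3.84/10) = 2.421, G_4 = 10^(30.3/10) = 1072
Friis cascade:
  F = 5.272 + (1.469 − 1)/0.1897 + (9.057 − 1)/0.1291 + (2.421 − 1)/0.02280 = 132.5
NF = 10 log₁₀(132.5) = 21.22 dB

21.22 dB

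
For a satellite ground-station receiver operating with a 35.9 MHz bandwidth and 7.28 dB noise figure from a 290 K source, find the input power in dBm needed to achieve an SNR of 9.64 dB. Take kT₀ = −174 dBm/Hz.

Sensitivity = −174 + 10 log₁₀(B) + NF + SNR_min
= −174 + 75.55 + 7.28 + 9.64
= −81.53 dBm → −81.5 dBm

−81.5 dBm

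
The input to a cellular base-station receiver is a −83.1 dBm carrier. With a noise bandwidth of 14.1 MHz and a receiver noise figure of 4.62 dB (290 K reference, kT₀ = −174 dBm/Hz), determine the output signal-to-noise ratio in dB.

Noise floor: N = −174 + 10 log₁₀(B) + NF
10 log₁₀(1.41×10⁷) = 71.49 dB
N = −174 + 71.49 + 4.62 = −97.89 dBm
SNR = P_sig − N = −83.1 − (−97.89) = 14.79 dB → 14.8 dB

14.8 dB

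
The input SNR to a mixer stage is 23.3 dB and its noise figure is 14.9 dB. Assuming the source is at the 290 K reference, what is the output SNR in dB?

By definition F = SNR_in/SNR_out, so in dB: SNR_out = SNR_in − NF
SNR_out = 23.3 − 14.9 = 8.4 dB

8.4 dB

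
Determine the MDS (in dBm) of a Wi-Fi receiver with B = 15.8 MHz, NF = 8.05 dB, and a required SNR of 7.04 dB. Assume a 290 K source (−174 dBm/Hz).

Sensitivity = −174 + 10 log₁₀(B) + NF + SNR_min
= −174 + 71.99 + 8.05 + 7.04
= −86.92 dBm → −86.9 dBm

−86.9 dBm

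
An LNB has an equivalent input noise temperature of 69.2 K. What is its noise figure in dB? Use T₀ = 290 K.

F = 1 + T_e/T₀ = 1 + 69.2/290 = 1.23862
NF = 10 log₁₀(1.23862) = 0.929 dB

0.929 dB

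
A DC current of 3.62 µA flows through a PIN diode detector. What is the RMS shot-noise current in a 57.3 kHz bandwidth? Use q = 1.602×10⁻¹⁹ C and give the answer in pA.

I_n = √(2qI·B)
2qI·B = 2 × 1.602×10⁻¹⁹ × 3.62×10⁻⁶ × 5.73×10⁴ = 6.65×10⁻²⁰ A²
I_n = √(6.65×10⁻²⁰) = 2.58×10⁻¹⁰ A = 258 pA

258 pA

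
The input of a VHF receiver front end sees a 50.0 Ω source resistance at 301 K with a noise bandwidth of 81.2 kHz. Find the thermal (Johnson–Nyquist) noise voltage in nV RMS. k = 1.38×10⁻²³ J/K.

V_n = √(4kTRB)
4kTRB = 4 × 1.38×10⁻²³ × 301 × 5.00×10¹ × 8.12×10⁴ = 6.75×10⁻¹⁴ V²
V_n = √(6.75×10⁻¹⁴) = 2.60×10⁻⁷ V = 260 nV

260 nV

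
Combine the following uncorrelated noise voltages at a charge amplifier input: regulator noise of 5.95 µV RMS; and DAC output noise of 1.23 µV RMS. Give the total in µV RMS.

6.08 µV

Uncorrelated sources add in power (mean-square): V_tot = √(ΣV_i²)
V_tot = √[(5.95×10⁻⁶)² + (1.23×10⁻⁶)²] = 6.08×10⁻⁶ V = 6.08 µV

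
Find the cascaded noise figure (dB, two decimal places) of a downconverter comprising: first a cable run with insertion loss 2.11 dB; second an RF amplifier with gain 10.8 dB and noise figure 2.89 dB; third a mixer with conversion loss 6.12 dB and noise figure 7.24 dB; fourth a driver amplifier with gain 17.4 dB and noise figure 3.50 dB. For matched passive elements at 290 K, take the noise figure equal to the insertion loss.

6.46 dB

Convert to linear (a loss of L dB is a gain of −L dB): F_i = 10^(NF_i/10), G_i = 10^(G_i,dB/10)
  Stage 1: F_1 = 10^(2.11/10) = 1.626, G_1 = 10^(−2.11/10) = 0.6152
  Stage 2: F_2 = 10^(2.89/10) = 1.945, G_2 = 10^(10.8/10) = 12.02
  Stage 3: F_3 = 10^(7.24/10) = 5.297, G_3 = 10^(−6.12/10) = 0.2443
  Stage 4: F_4 = 10^(3.50/10) = 2.239, G_4 = 10^(17.4/10) = 54.95
Friis cascade:
  F = 1.626 + (1.945 − 1)/0.6152 + (5.297 − 1)/7.396 + (2.239 − 1)/1.807 = 4.429
NF = 10 log₁₀(4.429) = 6.46 dB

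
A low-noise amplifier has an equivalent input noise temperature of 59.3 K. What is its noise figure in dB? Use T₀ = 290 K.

F = 1 + T_e/T₀ = 1 + 59.3/290 = 1.20448
NF = 10 log₁₀(1.20448) = 0.808 dB

0.808 dB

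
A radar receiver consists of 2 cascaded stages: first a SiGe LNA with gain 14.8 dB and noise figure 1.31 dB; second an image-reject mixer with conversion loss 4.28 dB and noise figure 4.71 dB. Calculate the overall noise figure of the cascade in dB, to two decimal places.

1.51 dB

Convert to linear (a loss of L dB is a gain of −L dB): F_i = 10^(NF_i/10), G_i = 10^(G_i,dB/10)
  Stage 1: F_1 = 10^(1.31/10) = 1.352, G_1 = 10^(14.8/10) = 30.20
  Stage 2: F_2 = 10^(4.71/10) = 2.958, G_2 = 10^(−4.28/10) = 0.3733
Friis cascade:
  F = 1.352 + (2.958 − 1)/30.20 = 1.417
NF = 10 log₁₀(1.417) = 1.51 dB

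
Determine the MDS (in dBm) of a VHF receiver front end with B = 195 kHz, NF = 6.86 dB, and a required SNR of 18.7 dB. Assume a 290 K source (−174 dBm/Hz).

−95.5 dBm

Sensitivity = −174 + 10 log₁₀(B) + NF + SNR_min
= −174 + 52.9 + 6.86 + 18.7
= −95.54 dBm → −95.5 dBm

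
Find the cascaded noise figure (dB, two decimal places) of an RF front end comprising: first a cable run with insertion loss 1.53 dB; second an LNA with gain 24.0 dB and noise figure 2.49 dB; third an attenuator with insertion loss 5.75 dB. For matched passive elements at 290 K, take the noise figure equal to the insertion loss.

Convert to linear (a loss of L dB is a gain of −L dB): F_i = 10^(NF_i/10), G_i = 10^(G_i,dB/10)
  Stage 1: F_1 = 10^(1.53/10) = 1.422, G_1 = 10^(−1.53/10) = 0.7031
  Stage 2: F_2 = 10^(2.49/10) = 1.774, G_2 = 10^(24.0/10) = 251.2
  Stage 3: F_3 = 10^(5.75/10) = 3.758, G_3 = 10^(−5.75/10) = 0.2661
Friis cascade:
  F = 1.422 + (1.774 − 1)/0.7031 + (3.758 − 1)/176.6 = 2.539
NF = 10 log₁₀(2.539) = 4.05 dB

4.05 dB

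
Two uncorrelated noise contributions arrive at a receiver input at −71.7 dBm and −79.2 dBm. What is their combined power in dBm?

Convert to linear, add, convert back:
P₁ = 6.76×10⁻¹¹ W, P₂ = 1.20×10⁻¹¹ W
P_tot = 7.96×10⁻¹¹ W → 10 log₁₀(P_tot / 10⁻³) = −71.0 dBm

−71.0 dBm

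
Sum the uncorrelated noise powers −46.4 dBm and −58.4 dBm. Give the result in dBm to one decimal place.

Convert to linear, add, convert back:
P₁ = 2.29×10⁻⁸ W, P₂ = 1.45×10⁻⁹ W
P_tot = 2.44×10⁻⁸ W → 10 log₁₀(P_tot / 10⁻³) = −46.1 dBm

−46.1 dBm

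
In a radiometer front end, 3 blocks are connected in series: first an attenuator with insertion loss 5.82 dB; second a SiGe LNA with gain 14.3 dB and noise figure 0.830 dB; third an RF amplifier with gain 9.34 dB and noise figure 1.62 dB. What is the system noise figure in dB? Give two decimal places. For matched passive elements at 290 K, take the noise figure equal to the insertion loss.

6.71 dB

Convert to linear (a loss of L dB is a gain of −L dB): F_i = 10^(NF_i/10), G_i = 10^(G_i,dB/10)
  Stage 1: F_1 = 10^(5.82/10) = 3.819, G_1 = 10^(−5.82/10) = 0.2618
  Stage 2: F_2 = 10^(0.830/10) = 1.211, G_2 = 10^(14.3/10) = 26.92
  Stage 3: F_3 = 10^(1.62/10) = 1.452, G_3 = 10^(9.34/10) = 8.590
Friis cascade:
  F = 3.819 + (1.211 − 1)/0.2618 + (1.452 − 1)/7.047 = 4.688
NF = 10 log₁₀(4.688) = 6.71 dB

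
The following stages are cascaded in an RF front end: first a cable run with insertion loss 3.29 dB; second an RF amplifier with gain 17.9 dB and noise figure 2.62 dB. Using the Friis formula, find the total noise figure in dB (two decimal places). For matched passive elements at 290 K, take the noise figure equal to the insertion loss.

5.91 dB

Convert to linear (a loss of L dB is a gain of −L dB): F_i = 10^(NF_i/10), G_i = 10^(G_i,dB/10)
  Stage 1: F_1 = 10^(3.29/10) = 2.133, G_1 = 10^(−3.29/10) = 0.4688
  Stage 2: F_2 = 10^(2.62/10) = 1.828, G_2 = 10^(17.9/10) = 61.66
Friis cascade:
  F = 2.133 + (1.828 − 1)/0.4688 = 3.899
NF = 10 log₁₀(3.899) = 5.91 dB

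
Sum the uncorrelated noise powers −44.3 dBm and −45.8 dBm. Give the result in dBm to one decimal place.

Convert to linear, add, convert back:
P₁ = 3.72×10⁻⁸ W, P₂ = 2.63×10⁻⁸ W
P_tot = 6.35×10⁻⁸ W → 10 log₁₀(P_tot / 10⁻³) = −42.0 dBm

−42.0 dBm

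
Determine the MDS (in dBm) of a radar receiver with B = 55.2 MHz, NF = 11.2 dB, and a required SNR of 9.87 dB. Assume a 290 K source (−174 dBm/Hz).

−75.5 dBm

Sensitivity = −174 + 10 log₁₀(B) + NF + SNR_min
= −174 + 77.42 + 11.2 + 9.87
= −75.51 dBm → −75.5 dBm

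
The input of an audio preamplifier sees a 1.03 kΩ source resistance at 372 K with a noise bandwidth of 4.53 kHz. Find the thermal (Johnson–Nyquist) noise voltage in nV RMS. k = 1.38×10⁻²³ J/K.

310 nV

V_n = √(4kTRB)
4kTRB = 4 × 1.38×10⁻²³ × 372 × 1.03×10³ × 4.53×10³ = 9.58×10⁻¹⁴ V²
V_n = √(9.58×10⁻¹⁴) = 3.10×10⁻⁷ V = 310 nV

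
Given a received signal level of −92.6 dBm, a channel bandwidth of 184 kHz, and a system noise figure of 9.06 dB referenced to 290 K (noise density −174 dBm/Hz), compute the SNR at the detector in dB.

Noise floor: N = −174 + 10 log₁₀(B) + NF
10 log₁₀(1.84×10⁵) = 52.65 dB
N = −174 + 52.65 + 9.06 = −112.29 dBm
SNR = P_sig − N = −92.6 − (−112.29) = 19.69 dB → 19.7 dB

19.7 dB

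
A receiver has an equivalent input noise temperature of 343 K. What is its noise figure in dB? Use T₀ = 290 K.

3.39 dB

F = 1 + T_e/T₀ = 1 + 343/290 = 2.18276
NF = 10 log₁₀(2.18276) = 3.39 dB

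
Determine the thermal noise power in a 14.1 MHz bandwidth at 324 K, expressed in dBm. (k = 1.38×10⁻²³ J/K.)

P_n = kTB = 1.38×10⁻²³ × 324 × 1.41×10⁷ = 6.30×10⁻¹⁴ W
In dBm: 10 log₁₀(6.30×10⁻¹⁴ / 10⁻³) = −102.0 dBm

−102.0 dBm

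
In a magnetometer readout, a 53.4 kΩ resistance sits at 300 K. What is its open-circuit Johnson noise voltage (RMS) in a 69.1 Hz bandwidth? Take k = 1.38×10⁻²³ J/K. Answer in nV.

V_n = √(4kTRB)
4kTRB = 4 × 1.38×10⁻²³ × 300 × 5.34×10⁴ × 6.91×10¹ = 6.11×10⁻¹⁴ V²
V_n = √(6.11×10⁻¹⁴) = 2.47×10⁻⁷ V = 247 nV

247 nV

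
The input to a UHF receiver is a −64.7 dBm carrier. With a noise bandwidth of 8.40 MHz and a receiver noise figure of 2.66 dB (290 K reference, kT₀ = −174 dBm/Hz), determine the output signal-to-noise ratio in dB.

Noise floor: N = −174 + 10 log₁₀(B) + NF
10 log₁₀(8.40×10⁶) = 69.24 dB
N = −174 + 69.24 + 2.66 = −102.10 dBm
SNR = P_sig − N = −64.7 − (−102.10) = 37.40 dB → 37.4 dB

37.4 dB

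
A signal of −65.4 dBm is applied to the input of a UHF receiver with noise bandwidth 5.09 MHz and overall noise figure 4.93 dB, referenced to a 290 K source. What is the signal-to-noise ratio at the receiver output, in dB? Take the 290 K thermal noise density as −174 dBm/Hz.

Noise floor: N = −174 + 10 log₁₀(B) + NF
10 log₁₀(5.09×10⁶) = 67.07 dB
N = −174 + 67.07 + 4.93 = −102.00 dBm
SNR = P_sig − N = −65.4 − (−102.00) = 36.60 dB → 36.6 dB

36.6 dB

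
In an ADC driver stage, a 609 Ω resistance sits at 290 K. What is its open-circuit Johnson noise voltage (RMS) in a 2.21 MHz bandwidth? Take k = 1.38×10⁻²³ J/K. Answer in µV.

V_n = √(4kTRB)
4kTRB = 4 × 1.38×10⁻²³ × 290 × 6.09×10² × 2.21×10⁶ = 2.15×10⁻¹¹ V²
V_n = √(2.15×10⁻¹¹) = 4.64×10⁻⁶ V = 4.64 µV

4.64 µV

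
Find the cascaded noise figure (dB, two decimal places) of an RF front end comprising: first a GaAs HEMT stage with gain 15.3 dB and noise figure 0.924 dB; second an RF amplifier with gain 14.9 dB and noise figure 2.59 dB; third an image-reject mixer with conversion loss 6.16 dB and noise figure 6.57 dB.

1.02 dB

Convert to linear (a loss of L dB is a gain of −L dB): F_i = 10^(NF_i/10), G_i = 10^(G_i,dB/10)
  Stage 1: F_1 = 10^(0.924/10) = 1.237, G_1 = 10^(15.3/10) = 33.88
  Stage 2: F_2 = 10^(2.59/10) = 1.816, G_2 = 10^(14.9/10) = 30.90
  Stage 3: F_3 = 10^(6.57/10) = 4.539, G_3 = 10^(−6.16/10) = 0.2421
Friis cascade:
  F = 1.237 + (1.816 − 1)/33.88 + (4.539 − 1)/1047 = 1.265
NF = 10 log₁₀(1.265) = 1.02 dB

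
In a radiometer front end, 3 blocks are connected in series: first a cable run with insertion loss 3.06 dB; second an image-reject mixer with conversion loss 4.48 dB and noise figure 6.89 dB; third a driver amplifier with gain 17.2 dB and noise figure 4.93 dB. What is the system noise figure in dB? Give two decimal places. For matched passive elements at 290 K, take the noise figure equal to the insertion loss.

13.40 dB

Convert to linear (a loss of L dB is a gain of −L dB): F_i = 10^(NF_i/10), G_i = 10^(G_i,dB/10)
  Stage 1: F_1 = 10^(3.06/10) = 2.023, G_1 = 10^(−3.06/10) = 0.4943
  Stage 2: F_2 = 10^(6.89/10) = 4.887, G_2 = 10^(−4.48/10) = 0.3565
  Stage 3: F_3 = 10^(4.93/10) = 3.112, G_3 = 10^(17.2/10) = 52.48
Friis cascade:
  F = 2.023 + (4.887 − 1)/0.4943 + (3.112 − 1)/0.1762 = 21.87
NF = 10 log₁₀(21.87) = 13.40 dB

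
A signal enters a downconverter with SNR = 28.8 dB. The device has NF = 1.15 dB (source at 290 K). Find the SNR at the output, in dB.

27.65 dB

By definition F = SNR_in/SNR_out, so in dB: SNR_out = SNR_in − NF
SNR_out = 28.8 − 1.15 = 27.65 dB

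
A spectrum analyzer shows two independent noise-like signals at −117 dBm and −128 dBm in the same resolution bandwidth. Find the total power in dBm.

−116.7 dBm

Convert to linear, add, convert back:
P₁ = 2.00×10⁻¹⁵ W, P₂ = 1.58×10⁻¹⁶ W
P_tot = 2.15×10⁻¹⁵ W → 10 log₁₀(P_tot / 10⁻³) = −116.7 dBm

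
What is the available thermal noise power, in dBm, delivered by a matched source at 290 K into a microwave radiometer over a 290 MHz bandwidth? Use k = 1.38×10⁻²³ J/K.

−89.4 dBm

P_n = kTB = 1.38×10⁻²³ × 290 × 2.90×10⁸ = 1.16×10⁻¹² W
In dBm: 10 log₁₀(1.16×10⁻¹² / 10⁻³) = −89.4 dBm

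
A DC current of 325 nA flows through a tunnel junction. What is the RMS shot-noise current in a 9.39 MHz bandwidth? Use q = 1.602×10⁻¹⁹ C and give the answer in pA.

989 pA

I_n = √(2qI·B)
2qI·B = 2 × 1.602×10⁻¹⁹ × 3.25×10⁻⁷ × 9.39×10⁶ = 9.78×10⁻¹⁹ A²
I_n = √(9.78×10⁻¹⁹) = 9.89×10⁻¹⁰ A = 989 pA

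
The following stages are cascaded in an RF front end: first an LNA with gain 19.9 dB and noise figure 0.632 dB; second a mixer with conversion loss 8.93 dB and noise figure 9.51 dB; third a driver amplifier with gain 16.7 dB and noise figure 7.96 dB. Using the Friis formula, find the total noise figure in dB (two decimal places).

2.20 dB

Convert to linear (a loss of L dB is a gain of −L dB): F_i = 10^(NF_i/10), G_i = 10^(G_i,dB/10)
  Stage 1: F_1 = 10^(0.632/10) = 1.157, G_1 = 10^(19.9/10) = 97.72
  Stage 2: F_2 = 10^(9.51/10) = 8.933, G_2 = 10^(−8.93/10) = 0.1279
  Stage 3: F_3 = 10^(7.96/10) = 6.252, G_3 = 10^(16.7/10) = 46.77
Friis cascade:
  F = 1.157 + (8.933 − 1)/97.72 + (6.252 − 1)/12.50 = 1.658
NF = 10 log₁₀(1.658) = 2.20 dB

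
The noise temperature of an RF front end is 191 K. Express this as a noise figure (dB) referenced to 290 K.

2.20 dB

F = 1 + T_e/T₀ = 1 + 191/290 = 1.65862
NF = 10 log₁₀(1.65862) = 2.20 dB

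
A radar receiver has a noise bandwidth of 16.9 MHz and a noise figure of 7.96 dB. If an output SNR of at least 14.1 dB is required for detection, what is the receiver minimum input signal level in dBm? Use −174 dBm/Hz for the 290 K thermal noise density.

−79.7 dBm

Sensitivity = −174 + 10 log₁₀(B) + NF + SNR_min
= −174 + 72.28 + 7.96 + 14.1
= −79.66 dBm → −79.7 dBm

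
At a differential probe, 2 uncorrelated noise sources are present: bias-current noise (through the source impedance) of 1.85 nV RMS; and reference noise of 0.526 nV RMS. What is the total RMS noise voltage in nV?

1.92 nV

Uncorrelated sources add in power (mean-square): V_tot = √(ΣV_i²)
V_tot = √[(1.85×10⁻⁹)² + (5.26×10⁻¹⁰)²] = 1.92×10⁻⁹ V = 1.92 nV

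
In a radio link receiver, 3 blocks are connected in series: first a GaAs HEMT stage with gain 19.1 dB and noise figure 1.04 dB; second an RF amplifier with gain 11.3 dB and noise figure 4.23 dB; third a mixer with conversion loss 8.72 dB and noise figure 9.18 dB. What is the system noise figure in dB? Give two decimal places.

1.13 dB

Convert to linear (a loss of L dB is a gain of −L dB): F_i = 10^(NF_i/10), G_i = 10^(G_i,dB/10)
  Stage 1: F_1 = 10^(1.04/10) = 1.271, G_1 = 10^(19.1/10) = 81.28
  Stage 2: F_2 = 10^(4.23/10) = 2.649, G_2 = 10^(11.3/10) = 13.49
  Stage 3: F_3 = 10^(9.18/10) = 8.279, G_3 = 10^(−8.72/10) = 0.1343
Friis cascade:
  F = 1.271 + (2.649 − 1)/81.28 + (8.279 − 1)/1096 = 1.297
NF = 10 log₁₀(1.297) = 1.13 dB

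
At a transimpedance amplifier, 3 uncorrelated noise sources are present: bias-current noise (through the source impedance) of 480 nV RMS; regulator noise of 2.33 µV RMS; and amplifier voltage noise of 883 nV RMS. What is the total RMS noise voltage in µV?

Uncorrelated sources add in power (mean-square): V_tot = √(ΣV_i²)
V_tot = √[(4.80×10⁻⁷)² + (2.33×10⁻⁶)² + (8.83×10⁻⁷)²] = 2.54×10⁻⁶ V = 2.54 µV

2.54 µV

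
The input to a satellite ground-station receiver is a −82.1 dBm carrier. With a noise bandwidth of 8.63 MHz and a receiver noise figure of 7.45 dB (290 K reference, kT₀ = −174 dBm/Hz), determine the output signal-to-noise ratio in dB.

15.1 dB

Noise floor: N = −174 + 10 log₁₀(B) + NF
10 log₁₀(8.63×10⁶) = 69.36 dB
N = −174 + 69.36 + 7.45 = −97.19 dBm
SNR = P_sig − N = −82.1 − (−97.19) = 15.09 dB → 15.1 dB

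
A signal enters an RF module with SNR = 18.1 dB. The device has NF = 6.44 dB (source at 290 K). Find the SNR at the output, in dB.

By definition F = SNR_in/SNR_out, so in dB: SNR_out = SNR_in − NF
SNR_out = 18.1 − 6.44 = 11.66 dB

11.66 dB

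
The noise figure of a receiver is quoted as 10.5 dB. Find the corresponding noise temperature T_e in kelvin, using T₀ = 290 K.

2964 K

F = 10^(10.5/10) = 11.2202
T_e = (F − 1)·T₀ = (11.2202 − 1) × 290 = 2964 K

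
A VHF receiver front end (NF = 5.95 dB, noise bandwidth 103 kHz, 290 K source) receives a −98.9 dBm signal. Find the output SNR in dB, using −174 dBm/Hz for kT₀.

Noise floor: N = −174 + 10 log₁₀(B) + NF
10 log₁₀(1.03×10⁵) = 50.13 dB
N = −174 + 50.13 + 5.95 = −117.92 dBm
SNR = P_sig − N = −98.9 − (−117.92) = 19.02 dB → 19.0 dB

19.0 dB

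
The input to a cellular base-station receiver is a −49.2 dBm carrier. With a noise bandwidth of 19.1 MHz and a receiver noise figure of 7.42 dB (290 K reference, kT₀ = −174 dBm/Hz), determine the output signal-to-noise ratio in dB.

Noise floor: N = −174 + 10 log₁₀(B) + NF
10 log₁₀(1.91×10⁷) = 72.81 dB
N = −174 + 72.81 + 7.42 = −93.77 dBm
SNR = P_sig − N = −49.2 − (−93.77) = 44.57 dB → 44.6 dB

44.6 dB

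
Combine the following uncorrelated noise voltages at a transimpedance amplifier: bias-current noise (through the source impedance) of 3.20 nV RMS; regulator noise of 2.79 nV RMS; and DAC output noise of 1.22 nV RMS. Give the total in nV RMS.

Uncorrelated sources add in power (mean-square): V_tot = √(ΣV_i²)
V_tot = √[(3.20×10⁻⁹)² + (2.79×10⁻⁹)² + (1.22×10⁻⁹)²] = 4.42×10⁻⁹ V = 4.42 nV

4.42 nV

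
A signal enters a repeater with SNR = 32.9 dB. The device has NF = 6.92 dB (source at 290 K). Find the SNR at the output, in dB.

25.98 dB

By definition F = SNR_in/SNR_out, so in dB: SNR_out = SNR_in − NF
SNR_out = 32.9 − 6.92 = 25.98 dB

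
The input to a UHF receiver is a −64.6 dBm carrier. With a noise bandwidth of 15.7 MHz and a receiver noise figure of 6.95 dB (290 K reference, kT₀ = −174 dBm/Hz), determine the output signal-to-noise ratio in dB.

Noise floor: N = −174 + 10 log₁₀(B) + NF
10 log₁₀(1.57×10⁷) = 71.96 dB
N = −174 + 71.96 + 6.95 = −95.09 dBm
SNR = P_sig − N = −64.6 − (−95.09) = 30.49 dB → 30.5 dB

30.5 dB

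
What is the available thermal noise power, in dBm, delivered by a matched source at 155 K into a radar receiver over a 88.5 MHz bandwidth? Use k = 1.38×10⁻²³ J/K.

P_n = kTB = 1.38×10⁻²³ × 155 × 8.85×10⁷ = 1.89×10⁻¹³ W
In dBm: 10 log₁₀(1.89×10⁻¹³ / 10⁻³) = −97.2 dBm

−97.2 dBm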